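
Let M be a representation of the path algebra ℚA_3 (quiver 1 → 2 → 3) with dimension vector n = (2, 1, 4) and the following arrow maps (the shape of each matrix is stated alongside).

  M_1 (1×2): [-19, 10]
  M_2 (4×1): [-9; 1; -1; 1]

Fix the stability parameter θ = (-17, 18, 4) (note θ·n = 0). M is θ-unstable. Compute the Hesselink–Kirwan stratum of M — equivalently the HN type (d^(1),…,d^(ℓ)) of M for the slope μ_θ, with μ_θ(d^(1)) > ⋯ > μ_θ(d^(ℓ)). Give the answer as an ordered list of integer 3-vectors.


Barcode: M ≅ I[1,1], I[1,3], I[3,3]^3. HN layers by μ_θ (3 steps, strictly decreasing):
  μ^(1)=11; μ^(2)=4; μ^(3)=-17

((0, 1, 1); (0, 0, 3); (2, 0, 0))


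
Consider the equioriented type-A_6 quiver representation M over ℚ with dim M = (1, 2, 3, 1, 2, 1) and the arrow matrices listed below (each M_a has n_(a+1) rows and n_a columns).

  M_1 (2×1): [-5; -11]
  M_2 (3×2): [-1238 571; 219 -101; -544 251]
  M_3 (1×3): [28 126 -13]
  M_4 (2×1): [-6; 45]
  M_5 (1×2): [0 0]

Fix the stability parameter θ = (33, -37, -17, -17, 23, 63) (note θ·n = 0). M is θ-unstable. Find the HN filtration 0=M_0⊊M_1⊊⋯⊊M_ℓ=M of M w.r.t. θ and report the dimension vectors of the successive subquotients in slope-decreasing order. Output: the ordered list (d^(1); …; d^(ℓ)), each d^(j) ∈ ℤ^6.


Barcode: M ≅ I[1,5], I[2,3], I[3,3], I[5,5], I[6,6]. HN layers by μ_θ (5 steps, strictly decreasing):
  μ^(1)=63; μ^(2)=23; μ^(3)=-19/2; μ^(4)=-17; μ^(5)=-37

((0, 0, 0, 0, 0, 1); (0, 0, 0, 0, 2, 0); (1, 1, 1, 1, 0, 0); (0, 0, 2, 0, 0, 0); (0, 1, 0, 0, 0, 0))


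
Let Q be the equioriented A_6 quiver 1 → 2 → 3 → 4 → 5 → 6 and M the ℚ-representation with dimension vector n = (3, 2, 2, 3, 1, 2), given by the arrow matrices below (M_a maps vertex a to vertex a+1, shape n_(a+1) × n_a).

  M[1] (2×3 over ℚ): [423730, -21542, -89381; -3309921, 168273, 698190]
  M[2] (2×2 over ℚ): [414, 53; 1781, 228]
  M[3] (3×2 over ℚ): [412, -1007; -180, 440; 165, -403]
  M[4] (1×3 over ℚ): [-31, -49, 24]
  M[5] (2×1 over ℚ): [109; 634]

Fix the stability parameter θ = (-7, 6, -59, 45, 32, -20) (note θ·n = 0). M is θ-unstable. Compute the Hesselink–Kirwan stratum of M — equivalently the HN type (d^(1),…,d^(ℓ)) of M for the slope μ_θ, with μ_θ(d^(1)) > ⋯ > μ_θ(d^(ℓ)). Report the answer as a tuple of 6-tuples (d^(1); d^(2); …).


Interval decomposition of M: I[1,1], I[1,4], I[1,6], I[4,4], I[6,6].
HN type (ℓ=4): μ^(1)=45; μ^(2)=19; μ^(3)=-7; μ^(4)=-20

((0, 0, 0, 2, 0, 0); (0, 0, 0, 1, 1, 1); (1, 0, 0, 0, 0, 0); (2, 2, 2, 0, 0, 1))


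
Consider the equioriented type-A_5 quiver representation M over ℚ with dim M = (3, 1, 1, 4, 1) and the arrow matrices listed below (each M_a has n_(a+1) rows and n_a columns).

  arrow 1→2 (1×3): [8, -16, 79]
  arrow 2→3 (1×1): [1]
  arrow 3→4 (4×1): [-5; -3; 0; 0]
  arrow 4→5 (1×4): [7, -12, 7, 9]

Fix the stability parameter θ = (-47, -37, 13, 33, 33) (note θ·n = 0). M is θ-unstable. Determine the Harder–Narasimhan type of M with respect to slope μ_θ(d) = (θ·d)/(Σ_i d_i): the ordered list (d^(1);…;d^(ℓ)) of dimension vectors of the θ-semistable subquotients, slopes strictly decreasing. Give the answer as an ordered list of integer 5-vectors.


Interval decomposition of M: I[1,1]^2, I[1,5], I[4,4]^3.
HN type (ℓ=4): μ^(1)=33; μ^(2)=13; μ^(3)=-37; μ^(4)=-47

((0, 0, 0, 4, 1); (0, 0, 1, 0, 0); (0, 1, 0, 0, 0); (3, 0, 0, 0, 0))


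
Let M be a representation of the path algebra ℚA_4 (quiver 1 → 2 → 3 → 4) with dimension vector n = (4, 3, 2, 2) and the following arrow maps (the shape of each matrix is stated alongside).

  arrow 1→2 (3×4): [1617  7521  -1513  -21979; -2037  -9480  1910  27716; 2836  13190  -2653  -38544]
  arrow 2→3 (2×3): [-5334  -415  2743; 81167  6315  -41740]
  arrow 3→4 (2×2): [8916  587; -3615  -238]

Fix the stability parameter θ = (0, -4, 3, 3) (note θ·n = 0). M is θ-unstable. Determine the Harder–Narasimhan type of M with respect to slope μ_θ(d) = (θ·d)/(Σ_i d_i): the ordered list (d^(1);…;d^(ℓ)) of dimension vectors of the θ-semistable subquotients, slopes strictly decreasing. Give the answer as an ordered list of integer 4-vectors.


Via rank(M_{q-1}∘⋯∘M_p): M ≅ I[1,1], I[1,2], I[1,4]^2.
μ_θ-semistable layers: μ^(1)=3; μ^(2)=0; μ^(3)=-2

((0, 0, 2, 2); (1, 0, 0, 0); (3, 3, 0, 0))


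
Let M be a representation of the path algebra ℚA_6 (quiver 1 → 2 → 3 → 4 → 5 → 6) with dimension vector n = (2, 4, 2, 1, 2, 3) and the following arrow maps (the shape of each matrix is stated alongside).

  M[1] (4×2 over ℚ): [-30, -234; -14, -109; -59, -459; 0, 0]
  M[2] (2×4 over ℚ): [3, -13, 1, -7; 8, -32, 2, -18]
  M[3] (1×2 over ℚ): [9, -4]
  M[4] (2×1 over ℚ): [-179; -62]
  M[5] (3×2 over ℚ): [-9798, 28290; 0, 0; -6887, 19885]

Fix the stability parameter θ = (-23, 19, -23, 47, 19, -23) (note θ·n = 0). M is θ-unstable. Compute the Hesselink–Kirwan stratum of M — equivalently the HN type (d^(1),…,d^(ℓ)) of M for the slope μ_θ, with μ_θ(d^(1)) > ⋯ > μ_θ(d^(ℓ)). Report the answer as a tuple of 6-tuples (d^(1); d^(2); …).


Barcode: M ≅ I[1,3], I[1,6], I[2,2]^2, I[5,5], I[6,6]^2. HN layers by μ_θ (4 steps, strictly decreasing):
  μ^(1)=19; μ^(2)=43/3; μ^(3)=-2; μ^(4)=-23

((0, 2, 0, 0, 1, 0); (0, 0, 0, 1, 1, 1); (0, 2, 2, 0, 0, 0); (2, 0, 0, 0, 0, 2))


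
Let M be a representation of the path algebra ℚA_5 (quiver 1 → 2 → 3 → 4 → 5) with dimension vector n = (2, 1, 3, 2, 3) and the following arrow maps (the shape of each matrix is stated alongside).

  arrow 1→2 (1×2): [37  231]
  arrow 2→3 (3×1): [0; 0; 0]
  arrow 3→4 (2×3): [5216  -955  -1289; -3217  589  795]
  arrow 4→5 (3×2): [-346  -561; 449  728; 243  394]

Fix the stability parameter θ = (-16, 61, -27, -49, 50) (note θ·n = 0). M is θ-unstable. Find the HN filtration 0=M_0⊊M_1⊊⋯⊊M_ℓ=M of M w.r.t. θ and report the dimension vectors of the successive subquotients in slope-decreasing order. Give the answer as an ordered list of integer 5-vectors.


Via rank(M_{q-1}∘⋯∘M_p): M ≅ I[1,1], I[1,2], I[3,3], I[3,5]^2, I[5,5].
μ_θ-semistable layers: μ^(1)=61; μ^(2)=50; μ^(3)=-16; μ^(4)=-27; μ^(5)=-38

((0, 1, 0, 0, 0); (0, 0, 0, 0, 3); (2, 0, 0, 0, 0); (0, 0, 1, 0, 0); (0, 0, 2, 2, 0))


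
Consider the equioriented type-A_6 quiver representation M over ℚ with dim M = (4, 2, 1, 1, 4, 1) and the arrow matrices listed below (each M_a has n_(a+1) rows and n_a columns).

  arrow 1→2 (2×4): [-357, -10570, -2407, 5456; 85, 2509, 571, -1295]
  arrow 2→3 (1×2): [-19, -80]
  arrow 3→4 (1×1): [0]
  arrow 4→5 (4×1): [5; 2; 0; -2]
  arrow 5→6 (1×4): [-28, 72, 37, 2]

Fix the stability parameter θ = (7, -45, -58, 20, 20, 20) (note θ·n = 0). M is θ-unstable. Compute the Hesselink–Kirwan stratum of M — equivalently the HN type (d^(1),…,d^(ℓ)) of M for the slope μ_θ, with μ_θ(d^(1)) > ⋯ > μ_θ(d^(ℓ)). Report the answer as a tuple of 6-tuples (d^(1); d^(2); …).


Barcode: M ≅ I[1,1]^2, I[1,2], I[1,3], I[4,5], I[5,5]^2, I[5,6]. HN layers by μ_θ (4 steps, strictly decreasing):
  μ^(1)=20; μ^(2)=7; μ^(3)=-19; μ^(4)=-32

((0, 0, 0, 1, 4, 1); (2, 0, 0, 0, 0, 0); (1, 1, 0, 0, 0, 0); (1, 1, 1, 0, 0, 0))


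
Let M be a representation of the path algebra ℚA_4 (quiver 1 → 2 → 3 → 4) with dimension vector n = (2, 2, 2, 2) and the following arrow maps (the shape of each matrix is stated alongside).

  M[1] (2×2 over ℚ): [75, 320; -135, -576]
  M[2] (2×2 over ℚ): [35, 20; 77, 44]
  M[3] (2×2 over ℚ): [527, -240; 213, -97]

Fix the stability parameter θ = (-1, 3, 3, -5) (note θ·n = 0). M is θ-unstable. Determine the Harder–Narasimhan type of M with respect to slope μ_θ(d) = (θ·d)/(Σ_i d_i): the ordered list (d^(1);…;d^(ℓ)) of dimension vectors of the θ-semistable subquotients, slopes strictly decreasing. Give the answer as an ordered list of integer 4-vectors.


Via rank(M_{q-1}∘⋯∘M_p): M ≅ I[1,1], I[1,4], I[2,2], I[3,4].
μ_θ-semistable layers: μ^(1)=3; μ^(2)=1/3; μ^(3)=-1

((0, 1, 0, 0); (0, 1, 1, 1); (2, 0, 1, 1))


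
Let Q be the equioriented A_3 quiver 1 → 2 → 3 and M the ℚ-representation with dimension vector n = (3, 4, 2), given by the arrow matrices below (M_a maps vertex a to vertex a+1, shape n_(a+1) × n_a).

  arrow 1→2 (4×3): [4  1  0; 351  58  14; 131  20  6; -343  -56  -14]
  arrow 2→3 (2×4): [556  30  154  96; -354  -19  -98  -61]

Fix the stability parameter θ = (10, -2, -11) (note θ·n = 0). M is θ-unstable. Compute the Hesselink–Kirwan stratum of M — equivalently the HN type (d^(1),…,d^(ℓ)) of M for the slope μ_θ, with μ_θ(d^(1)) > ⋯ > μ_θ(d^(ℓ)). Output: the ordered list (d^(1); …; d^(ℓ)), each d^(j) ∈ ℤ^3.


Barcode: M ≅ I[1,1], I[1,2]^2, I[2,3]^2. HN layers by μ_θ (3 steps, strictly decreasing):
  μ^(1)=10; μ^(2)=4; μ^(3)=-13/2

((1, 0, 0); (2, 2, 0); (0, 2, 2))


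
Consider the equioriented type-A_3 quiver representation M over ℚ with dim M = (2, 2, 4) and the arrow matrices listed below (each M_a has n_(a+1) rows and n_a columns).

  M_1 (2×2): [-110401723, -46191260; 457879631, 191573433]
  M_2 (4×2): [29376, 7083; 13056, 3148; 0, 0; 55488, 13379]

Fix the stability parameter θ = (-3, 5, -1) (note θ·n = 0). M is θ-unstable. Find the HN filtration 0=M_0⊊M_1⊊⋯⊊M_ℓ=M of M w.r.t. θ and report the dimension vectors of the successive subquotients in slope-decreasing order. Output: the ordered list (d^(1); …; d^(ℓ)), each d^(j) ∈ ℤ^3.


Barcode: M ≅ I[1,2], I[1,3], I[3,3]^3. HN layers by μ_θ (4 steps, strictly decreasing):
  μ^(1)=5; μ^(2)=2; μ^(3)=-1; μ^(4)=-3

((0, 1, 0); (0, 1, 1); (0, 0, 3); (2, 0, 0))


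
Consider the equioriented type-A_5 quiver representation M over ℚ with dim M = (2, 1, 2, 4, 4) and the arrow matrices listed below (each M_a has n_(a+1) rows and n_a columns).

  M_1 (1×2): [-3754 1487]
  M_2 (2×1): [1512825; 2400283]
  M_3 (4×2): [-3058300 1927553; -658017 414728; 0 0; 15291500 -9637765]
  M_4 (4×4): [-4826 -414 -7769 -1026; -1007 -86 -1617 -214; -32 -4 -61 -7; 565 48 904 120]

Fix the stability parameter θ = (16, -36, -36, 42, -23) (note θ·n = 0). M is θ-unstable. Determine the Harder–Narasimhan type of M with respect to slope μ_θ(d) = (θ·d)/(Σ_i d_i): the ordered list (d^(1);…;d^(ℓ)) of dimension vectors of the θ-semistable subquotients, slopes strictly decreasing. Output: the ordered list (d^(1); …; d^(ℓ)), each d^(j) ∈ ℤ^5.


Interval decomposition of M: I[1,1], I[1,5], I[3,5], I[4,4], I[4,5], I[5,5].
HN type (ℓ=6): μ^(1)=42; μ^(2)=16; μ^(3)=19/2; μ^(4)=-56/3; μ^(5)=-23; μ^(6)=-36

((0, 0, 0, 1, 0); (1, 0, 0, 0, 0); (0, 0, 0, 3, 3); (1, 1, 1, 0, 0); (0, 0, 0, 0, 1); (0, 0, 1, 0, 0))


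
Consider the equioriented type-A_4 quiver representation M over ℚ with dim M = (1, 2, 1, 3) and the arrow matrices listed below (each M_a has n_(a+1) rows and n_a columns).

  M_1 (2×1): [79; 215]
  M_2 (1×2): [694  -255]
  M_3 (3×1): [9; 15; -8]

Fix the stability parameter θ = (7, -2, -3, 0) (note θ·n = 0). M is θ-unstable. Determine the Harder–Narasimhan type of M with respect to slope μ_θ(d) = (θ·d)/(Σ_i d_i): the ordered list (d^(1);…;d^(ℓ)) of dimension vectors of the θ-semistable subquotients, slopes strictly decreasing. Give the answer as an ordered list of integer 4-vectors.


Barcode: M ≅ I[1,4], I[2,2], I[4,4]^2. HN layers by μ_θ (3 steps, strictly decreasing):
  μ^(1)=1/2; μ^(2)=0; μ^(3)=-2

((1, 1, 1, 1); (0, 0, 0, 2); (0, 1, 0, 0))


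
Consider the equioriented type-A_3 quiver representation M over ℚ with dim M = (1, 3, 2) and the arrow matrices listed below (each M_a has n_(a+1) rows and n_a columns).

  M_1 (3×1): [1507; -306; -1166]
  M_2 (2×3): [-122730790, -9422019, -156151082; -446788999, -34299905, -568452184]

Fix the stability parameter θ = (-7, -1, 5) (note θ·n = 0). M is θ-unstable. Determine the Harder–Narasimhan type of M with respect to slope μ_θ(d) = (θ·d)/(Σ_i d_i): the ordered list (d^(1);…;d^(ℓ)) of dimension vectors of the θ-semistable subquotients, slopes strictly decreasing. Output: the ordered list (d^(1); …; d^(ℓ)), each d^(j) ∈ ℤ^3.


Interval decomposition of M: I[1,3], I[2,2], I[2,3].
HN type (ℓ=3): μ^(1)=5; μ^(2)=-1; μ^(3)=-7

((0, 0, 2); (0, 3, 0); (1, 0, 0))


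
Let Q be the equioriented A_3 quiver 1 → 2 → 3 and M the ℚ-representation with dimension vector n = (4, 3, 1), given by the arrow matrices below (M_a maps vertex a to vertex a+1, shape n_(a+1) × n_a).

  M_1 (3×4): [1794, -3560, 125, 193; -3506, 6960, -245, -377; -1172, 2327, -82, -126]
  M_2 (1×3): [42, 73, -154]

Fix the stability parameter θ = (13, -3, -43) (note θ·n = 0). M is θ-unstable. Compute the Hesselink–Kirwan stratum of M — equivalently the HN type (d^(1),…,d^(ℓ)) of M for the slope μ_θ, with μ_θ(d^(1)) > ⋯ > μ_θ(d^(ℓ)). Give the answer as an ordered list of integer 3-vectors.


Barcode: M ≅ I[1,1]^2, I[1,2], I[1,3], I[2,2]. HN layers by μ_θ (4 steps, strictly decreasing):
  μ^(1)=13; μ^(2)=5; μ^(3)=-3; μ^(4)=-11

((2, 0, 0); (1, 1, 0); (0, 1, 0); (1, 1, 1))


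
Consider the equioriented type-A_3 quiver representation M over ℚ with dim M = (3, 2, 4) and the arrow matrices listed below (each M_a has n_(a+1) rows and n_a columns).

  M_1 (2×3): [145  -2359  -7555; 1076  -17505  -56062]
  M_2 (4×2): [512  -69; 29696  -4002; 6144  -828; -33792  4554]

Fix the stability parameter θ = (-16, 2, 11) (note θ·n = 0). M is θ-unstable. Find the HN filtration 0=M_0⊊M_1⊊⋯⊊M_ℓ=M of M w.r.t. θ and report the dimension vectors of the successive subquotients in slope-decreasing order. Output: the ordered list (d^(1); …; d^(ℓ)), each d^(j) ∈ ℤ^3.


Via rank(M_{q-1}∘⋯∘M_p): M ≅ I[1,1], I[1,2], I[1,3], I[3,3]^3.
μ_θ-semistable layers: μ^(1)=11; μ^(2)=2; μ^(3)=-16

((0, 0, 4); (0, 2, 0); (3, 0, 0))


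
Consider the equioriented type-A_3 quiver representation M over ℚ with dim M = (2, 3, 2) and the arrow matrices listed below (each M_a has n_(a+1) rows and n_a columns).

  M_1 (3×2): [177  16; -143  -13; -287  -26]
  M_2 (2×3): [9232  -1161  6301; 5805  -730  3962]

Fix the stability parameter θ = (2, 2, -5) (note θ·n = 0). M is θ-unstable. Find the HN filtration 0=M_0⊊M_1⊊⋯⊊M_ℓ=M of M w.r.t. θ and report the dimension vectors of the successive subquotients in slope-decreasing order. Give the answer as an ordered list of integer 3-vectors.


Via rank(M_{q-1}∘⋯∘M_p): M ≅ I[1,3]^2, I[2,2].
μ_θ-semistable layers: μ^(1)=2; μ^(2)=-1/3

((0, 1, 0); (2, 2, 2))


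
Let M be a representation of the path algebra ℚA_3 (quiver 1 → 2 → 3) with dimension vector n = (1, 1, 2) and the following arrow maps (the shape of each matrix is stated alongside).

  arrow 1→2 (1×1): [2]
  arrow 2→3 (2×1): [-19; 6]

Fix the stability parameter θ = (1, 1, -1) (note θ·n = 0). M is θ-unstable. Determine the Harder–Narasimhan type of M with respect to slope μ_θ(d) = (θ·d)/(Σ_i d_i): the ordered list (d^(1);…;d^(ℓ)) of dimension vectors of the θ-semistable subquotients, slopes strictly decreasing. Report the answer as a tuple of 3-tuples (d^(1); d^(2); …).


Barcode: M ≅ I[1,3], I[3,3]. HN layers by μ_θ (2 steps, strictly decreasing):
  μ^(1)=1/3; μ^(2)=-1

((1, 1, 1); (0, 0, 1))


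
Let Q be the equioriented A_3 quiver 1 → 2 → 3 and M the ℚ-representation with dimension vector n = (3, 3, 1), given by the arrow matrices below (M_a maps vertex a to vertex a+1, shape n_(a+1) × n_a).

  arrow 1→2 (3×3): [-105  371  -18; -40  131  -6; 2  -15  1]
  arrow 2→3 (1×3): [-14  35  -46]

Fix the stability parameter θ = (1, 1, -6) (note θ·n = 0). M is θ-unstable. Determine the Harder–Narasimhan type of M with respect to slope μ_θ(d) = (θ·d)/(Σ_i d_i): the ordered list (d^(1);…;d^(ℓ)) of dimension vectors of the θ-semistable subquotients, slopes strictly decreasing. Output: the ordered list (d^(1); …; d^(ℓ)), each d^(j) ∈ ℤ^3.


Barcode: M ≅ I[1,2]^2, I[1,3]. HN layers by μ_θ (2 steps, strictly decreasing):
  μ^(1)=1; μ^(2)=-4/3

((2, 2, 0); (1, 1, 1))


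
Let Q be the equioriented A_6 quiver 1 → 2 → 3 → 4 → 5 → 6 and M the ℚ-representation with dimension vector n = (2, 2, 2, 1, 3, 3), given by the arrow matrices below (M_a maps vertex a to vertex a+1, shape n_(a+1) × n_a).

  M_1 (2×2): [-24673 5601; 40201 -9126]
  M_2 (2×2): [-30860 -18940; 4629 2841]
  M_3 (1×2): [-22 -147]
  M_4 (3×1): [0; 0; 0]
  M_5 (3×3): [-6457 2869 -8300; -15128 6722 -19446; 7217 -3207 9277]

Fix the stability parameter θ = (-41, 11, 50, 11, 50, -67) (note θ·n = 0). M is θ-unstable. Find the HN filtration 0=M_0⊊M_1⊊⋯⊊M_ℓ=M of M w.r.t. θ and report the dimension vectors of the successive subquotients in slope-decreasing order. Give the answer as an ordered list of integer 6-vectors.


Via rank(M_{q-1}∘⋯∘M_p): M ≅ I[1,2], I[1,4], I[3,3], I[5,6]^3.
μ_θ-semistable layers: μ^(1)=50; μ^(2)=61/2; μ^(3)=11; μ^(4)=-17/2; μ^(5)=-41

((0, 0, 1, 0, 0, 0); (0, 0, 1, 1, 0, 0); (0, 2, 0, 0, 0, 0); (0, 0, 0, 0, 3, 3); (2, 0, 0, 0, 0, 0))


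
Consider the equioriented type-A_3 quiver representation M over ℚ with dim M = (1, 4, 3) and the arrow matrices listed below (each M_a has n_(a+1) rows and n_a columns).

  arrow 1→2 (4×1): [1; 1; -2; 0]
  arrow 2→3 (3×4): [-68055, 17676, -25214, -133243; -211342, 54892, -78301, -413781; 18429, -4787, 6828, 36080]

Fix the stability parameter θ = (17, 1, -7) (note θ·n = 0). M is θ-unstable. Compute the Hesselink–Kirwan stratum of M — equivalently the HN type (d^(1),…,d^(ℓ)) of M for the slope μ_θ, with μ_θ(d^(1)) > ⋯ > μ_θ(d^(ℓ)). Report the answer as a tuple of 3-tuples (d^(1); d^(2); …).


Barcode: M ≅ I[1,3], I[2,2], I[2,3]^2. HN layers by μ_θ (3 steps, strictly decreasing):
  μ^(1)=11/3; μ^(2)=1; μ^(3)=-3

((1, 1, 1); (0, 1, 0); (0, 2, 2))


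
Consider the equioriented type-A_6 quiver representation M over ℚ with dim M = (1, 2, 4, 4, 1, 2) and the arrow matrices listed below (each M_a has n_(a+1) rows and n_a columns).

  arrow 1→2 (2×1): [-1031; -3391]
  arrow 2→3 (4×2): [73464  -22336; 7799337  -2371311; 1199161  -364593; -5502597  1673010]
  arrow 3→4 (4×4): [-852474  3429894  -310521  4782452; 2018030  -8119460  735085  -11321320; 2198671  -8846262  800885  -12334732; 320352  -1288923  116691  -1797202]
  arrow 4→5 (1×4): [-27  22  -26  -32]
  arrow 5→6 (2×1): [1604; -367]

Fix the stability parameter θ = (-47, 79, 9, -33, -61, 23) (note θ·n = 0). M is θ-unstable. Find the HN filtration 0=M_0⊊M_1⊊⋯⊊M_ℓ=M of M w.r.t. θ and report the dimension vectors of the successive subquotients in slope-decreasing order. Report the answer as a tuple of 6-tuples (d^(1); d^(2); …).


Interval decomposition of M: I[1,3], I[2,6], I[3,4]^2, I[4,4], I[6,6].
HN type (ℓ=6): μ^(1)=44; μ^(2)=23; μ^(3)=-3/2; μ^(4)=-12; μ^(5)=-33; μ^(6)=-47

((0, 1, 1, 0, 0, 0); (0, 0, 0, 0, 0, 2); (0, 1, 1, 1, 1, 0); (0, 0, 2, 2, 0, 0); (0, 0, 0, 1, 0, 0); (1, 0, 0, 0, 0, 0))


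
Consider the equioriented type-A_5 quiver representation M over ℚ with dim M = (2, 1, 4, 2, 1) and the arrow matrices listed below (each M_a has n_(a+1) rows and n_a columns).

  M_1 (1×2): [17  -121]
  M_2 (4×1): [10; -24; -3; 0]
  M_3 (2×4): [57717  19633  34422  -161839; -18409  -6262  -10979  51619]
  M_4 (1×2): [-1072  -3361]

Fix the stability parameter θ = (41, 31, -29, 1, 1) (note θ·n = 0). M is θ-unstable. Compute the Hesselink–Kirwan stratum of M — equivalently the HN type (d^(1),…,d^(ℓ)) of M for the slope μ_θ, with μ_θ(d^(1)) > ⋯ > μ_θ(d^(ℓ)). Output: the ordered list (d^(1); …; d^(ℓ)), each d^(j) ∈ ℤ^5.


Via rank(M_{q-1}∘⋯∘M_p): M ≅ I[1,1], I[1,5], I[3,3]^2, I[3,4].
μ_θ-semistable layers: μ^(1)=41; μ^(2)=9; μ^(3)=1; μ^(4)=-29

((1, 0, 0, 0, 0); (1, 1, 1, 1, 1); (0, 0, 0, 1, 0); (0, 0, 3, 0, 0))


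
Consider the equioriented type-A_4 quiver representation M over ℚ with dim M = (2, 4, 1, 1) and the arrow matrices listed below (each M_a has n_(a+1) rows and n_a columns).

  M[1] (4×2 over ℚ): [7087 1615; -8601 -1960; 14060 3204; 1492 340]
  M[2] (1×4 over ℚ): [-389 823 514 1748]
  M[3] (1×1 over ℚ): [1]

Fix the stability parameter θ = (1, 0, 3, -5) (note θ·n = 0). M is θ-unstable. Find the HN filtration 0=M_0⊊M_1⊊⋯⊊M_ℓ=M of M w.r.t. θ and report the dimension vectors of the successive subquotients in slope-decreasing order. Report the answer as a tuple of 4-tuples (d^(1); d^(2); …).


Interval decomposition of M: I[1,2], I[1,4], I[2,2]^2.
HN type (ℓ=3): μ^(1)=1/2; μ^(2)=0; μ^(3)=-1/4

((1, 1, 0, 0); (0, 2, 0, 0); (1, 1, 1, 1))


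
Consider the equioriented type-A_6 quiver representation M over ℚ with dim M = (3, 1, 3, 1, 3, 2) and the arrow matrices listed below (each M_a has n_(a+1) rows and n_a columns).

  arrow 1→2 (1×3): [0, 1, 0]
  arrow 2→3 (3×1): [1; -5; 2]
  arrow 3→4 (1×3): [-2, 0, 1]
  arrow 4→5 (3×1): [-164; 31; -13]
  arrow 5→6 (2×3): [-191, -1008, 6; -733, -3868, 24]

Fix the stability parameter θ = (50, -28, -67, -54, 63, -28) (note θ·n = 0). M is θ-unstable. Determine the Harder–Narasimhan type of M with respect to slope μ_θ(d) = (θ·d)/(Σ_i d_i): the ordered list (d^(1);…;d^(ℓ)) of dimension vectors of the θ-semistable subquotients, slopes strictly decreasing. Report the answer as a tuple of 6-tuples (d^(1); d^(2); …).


Via rank(M_{q-1}∘⋯∘M_p): M ≅ I[1,1]^2, I[1,3], I[3,3], I[3,6], I[5,5], I[5,6].
μ_θ-semistable layers: μ^(1)=63; μ^(2)=50; μ^(3)=35/2; μ^(4)=-15; μ^(5)=-54; μ^(6)=-67

((0, 0, 0, 0, 1, 0); (2, 0, 0, 0, 0, 0); (0, 0, 0, 0, 2, 2); (1, 1, 1, 0, 0, 0); (0, 0, 0, 1, 0, 0); (0, 0, 2, 0, 0, 0))


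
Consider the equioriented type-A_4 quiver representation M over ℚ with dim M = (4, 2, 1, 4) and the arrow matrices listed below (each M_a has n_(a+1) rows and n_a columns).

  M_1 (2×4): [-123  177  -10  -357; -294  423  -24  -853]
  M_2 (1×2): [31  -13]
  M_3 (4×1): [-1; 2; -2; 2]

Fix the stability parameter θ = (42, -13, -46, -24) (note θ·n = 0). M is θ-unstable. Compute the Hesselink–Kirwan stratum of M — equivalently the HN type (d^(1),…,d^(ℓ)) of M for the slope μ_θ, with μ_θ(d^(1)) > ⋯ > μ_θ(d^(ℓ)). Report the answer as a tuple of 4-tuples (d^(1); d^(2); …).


Barcode: M ≅ I[1,1]^2, I[1,2], I[1,4], I[4,4]^3. HN layers by μ_θ (4 steps, strictly decreasing):
  μ^(1)=42; μ^(2)=29/2; μ^(3)=-41/4; μ^(4)=-24

((2, 0, 0, 0); (1, 1, 0, 0); (1, 1, 1, 1); (0, 0, 0, 3))


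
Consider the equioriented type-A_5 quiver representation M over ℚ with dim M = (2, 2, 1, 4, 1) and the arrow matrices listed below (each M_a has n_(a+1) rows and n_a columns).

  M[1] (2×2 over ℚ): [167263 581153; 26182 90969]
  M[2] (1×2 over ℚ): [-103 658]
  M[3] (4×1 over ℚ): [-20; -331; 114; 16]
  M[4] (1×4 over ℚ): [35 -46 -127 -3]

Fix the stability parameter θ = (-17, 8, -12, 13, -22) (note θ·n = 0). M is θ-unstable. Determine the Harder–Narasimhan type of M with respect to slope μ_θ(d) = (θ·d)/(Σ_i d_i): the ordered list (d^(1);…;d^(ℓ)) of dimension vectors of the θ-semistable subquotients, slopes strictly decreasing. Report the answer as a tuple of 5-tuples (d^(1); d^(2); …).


Barcode: M ≅ I[1,2], I[1,4], I[4,4]^2, I[4,5]. HN layers by μ_θ (5 steps, strictly decreasing):
  μ^(1)=13; μ^(2)=8; μ^(3)=-2; μ^(4)=-9/2; μ^(5)=-17

((0, 0, 0, 3, 0); (0, 1, 0, 0, 0); (0, 1, 1, 0, 0); (0, 0, 0, 1, 1); (2, 0, 0, 0, 0))


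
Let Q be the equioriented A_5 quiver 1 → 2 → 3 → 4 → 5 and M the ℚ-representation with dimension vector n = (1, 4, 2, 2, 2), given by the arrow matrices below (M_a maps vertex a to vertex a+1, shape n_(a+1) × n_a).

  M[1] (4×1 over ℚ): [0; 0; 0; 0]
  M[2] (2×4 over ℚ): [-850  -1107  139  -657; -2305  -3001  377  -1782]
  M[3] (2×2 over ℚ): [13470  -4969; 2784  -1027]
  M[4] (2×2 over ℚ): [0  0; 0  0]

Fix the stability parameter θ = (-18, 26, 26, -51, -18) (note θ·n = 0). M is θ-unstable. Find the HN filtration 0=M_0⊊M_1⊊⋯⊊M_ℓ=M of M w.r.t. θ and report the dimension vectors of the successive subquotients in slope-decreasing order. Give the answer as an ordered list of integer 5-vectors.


Barcode: M ≅ I[1,1], I[2,2]^2, I[2,4]^2, I[5,5]^2. HN layers by μ_θ (3 steps, strictly decreasing):
  μ^(1)=26; μ^(2)=1/3; μ^(3)=-18

((0, 2, 0, 0, 0); (0, 2, 2, 2, 0); (1, 0, 0, 0, 2))


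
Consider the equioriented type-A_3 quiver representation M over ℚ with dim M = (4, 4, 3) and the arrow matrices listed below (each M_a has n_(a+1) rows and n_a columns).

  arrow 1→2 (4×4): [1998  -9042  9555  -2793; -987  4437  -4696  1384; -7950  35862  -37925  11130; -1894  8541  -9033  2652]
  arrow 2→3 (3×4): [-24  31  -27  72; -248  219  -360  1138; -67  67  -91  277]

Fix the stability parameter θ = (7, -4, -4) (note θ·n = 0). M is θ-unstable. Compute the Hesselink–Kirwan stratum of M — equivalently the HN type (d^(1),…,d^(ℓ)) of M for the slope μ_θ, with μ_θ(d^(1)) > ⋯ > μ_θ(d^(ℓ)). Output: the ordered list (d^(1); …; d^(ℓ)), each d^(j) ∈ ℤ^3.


Via rank(M_{q-1}∘⋯∘M_p): M ≅ I[1,2], I[1,3]^3.
μ_θ-semistable layers: μ^(1)=3/2; μ^(2)=-1/3

((1, 1, 0); (3, 3, 3))


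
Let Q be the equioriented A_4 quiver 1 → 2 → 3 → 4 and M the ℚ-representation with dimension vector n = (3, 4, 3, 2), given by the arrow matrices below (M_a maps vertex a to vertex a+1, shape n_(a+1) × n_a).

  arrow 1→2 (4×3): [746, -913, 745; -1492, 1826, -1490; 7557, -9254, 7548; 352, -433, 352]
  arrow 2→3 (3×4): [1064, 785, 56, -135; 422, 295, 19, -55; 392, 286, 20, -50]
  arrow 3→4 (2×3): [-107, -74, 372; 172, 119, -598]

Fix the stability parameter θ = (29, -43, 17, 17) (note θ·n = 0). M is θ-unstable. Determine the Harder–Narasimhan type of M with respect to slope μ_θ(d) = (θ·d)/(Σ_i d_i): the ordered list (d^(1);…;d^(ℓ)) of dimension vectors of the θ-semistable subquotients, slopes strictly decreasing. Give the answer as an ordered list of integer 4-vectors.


Via rank(M_{q-1}∘⋯∘M_p): M ≅ I[1,2], I[1,4]^2, I[2,3].
μ_θ-semistable layers: μ^(1)=17; μ^(2)=-7; μ^(3)=-43

((0, 0, 3, 2); (3, 3, 0, 0); (0, 1, 0, 0))


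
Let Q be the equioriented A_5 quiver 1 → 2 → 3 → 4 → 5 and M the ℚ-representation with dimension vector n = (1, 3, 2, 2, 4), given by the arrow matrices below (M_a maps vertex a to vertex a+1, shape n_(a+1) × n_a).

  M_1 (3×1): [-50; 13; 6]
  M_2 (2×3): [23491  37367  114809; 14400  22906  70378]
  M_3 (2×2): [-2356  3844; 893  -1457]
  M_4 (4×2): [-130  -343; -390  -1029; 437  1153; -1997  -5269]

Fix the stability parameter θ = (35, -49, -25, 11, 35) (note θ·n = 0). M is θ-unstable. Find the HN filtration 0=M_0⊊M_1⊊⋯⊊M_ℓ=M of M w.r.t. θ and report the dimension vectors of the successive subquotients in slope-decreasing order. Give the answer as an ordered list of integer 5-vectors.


Via rank(M_{q-1}∘⋯∘M_p): M ≅ I[1,5], I[2,2], I[2,3], I[4,5], I[5,5]^2.
μ_θ-semistable layers: μ^(1)=35; μ^(2)=11; μ^(3)=-13; μ^(4)=-25; μ^(5)=-49

((0, 0, 0, 0, 4); (0, 0, 0, 2, 0); (1, 1, 1, 0, 0); (0, 0, 1, 0, 0); (0, 2, 0, 0, 0))


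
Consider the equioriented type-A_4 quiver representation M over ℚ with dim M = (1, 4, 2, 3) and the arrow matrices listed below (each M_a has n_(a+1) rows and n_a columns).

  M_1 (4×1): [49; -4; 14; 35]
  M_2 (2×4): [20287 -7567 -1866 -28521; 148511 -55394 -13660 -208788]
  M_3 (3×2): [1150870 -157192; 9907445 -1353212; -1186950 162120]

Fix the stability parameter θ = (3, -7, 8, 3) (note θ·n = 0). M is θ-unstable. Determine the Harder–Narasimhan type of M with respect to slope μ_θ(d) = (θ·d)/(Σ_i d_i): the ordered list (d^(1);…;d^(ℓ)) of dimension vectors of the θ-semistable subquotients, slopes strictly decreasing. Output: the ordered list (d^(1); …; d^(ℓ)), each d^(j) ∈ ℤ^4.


Barcode: M ≅ I[1,3], I[2,2]^2, I[2,4], I[4,4]^2. HN layers by μ_θ (5 steps, strictly decreasing):
  μ^(1)=8; μ^(2)=11/2; μ^(3)=3; μ^(4)=-2; μ^(5)=-7

((0, 0, 1, 0); (0, 0, 1, 1); (0, 0, 0, 2); (1, 1, 0, 0); (0, 3, 0, 0))


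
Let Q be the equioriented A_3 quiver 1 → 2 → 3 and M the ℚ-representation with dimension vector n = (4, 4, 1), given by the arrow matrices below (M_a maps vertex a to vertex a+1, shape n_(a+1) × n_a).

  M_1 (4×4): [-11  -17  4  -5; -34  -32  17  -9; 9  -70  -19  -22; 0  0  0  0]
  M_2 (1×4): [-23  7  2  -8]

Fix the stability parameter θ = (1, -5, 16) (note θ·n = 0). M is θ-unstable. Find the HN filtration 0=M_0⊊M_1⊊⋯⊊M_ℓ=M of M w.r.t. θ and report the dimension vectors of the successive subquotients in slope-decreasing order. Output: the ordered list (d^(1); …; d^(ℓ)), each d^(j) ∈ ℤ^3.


Barcode: M ≅ I[1,1], I[1,2]^2, I[1,3], I[2,2]. HN layers by μ_θ (4 steps, strictly decreasing):
  μ^(1)=16; μ^(2)=1; μ^(3)=-2; μ^(4)=-5

((0, 0, 1); (1, 0, 0); (3, 3, 0); (0, 1, 0))


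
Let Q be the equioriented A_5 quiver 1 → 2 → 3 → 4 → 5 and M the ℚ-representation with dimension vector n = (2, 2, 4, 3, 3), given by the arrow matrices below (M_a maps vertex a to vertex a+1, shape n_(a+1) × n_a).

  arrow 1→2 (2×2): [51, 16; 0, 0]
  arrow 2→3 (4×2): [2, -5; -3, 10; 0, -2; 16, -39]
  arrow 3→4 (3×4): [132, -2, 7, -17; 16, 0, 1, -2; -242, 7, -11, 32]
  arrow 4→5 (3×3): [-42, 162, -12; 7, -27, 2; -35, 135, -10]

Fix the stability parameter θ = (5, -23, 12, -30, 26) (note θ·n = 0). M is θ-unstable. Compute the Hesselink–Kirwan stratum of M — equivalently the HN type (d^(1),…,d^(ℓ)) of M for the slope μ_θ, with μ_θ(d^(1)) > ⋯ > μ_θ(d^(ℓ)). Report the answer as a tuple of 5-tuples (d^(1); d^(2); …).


Interval decomposition of M: I[1,1], I[1,4], I[2,5], I[3,3], I[3,4], I[5,5]^2.
HN type (ℓ=5): μ^(1)=26; μ^(2)=12; μ^(3)=5; μ^(4)=-9; μ^(5)=-23

((0, 0, 0, 0, 3); (0, 0, 1, 0, 0); (1, 0, 0, 0, 0); (1, 1, 3, 3, 0); (0, 1, 0, 0, 0))


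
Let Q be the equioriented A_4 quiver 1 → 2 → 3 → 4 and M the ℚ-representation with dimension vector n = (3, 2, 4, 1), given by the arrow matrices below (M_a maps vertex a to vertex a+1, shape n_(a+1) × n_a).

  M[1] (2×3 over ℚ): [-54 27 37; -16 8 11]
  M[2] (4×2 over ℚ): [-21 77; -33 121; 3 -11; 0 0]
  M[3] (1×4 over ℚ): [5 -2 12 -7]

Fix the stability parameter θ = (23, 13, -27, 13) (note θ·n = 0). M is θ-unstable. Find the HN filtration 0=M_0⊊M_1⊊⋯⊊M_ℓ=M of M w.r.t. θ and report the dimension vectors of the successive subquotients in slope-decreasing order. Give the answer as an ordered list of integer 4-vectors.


Via rank(M_{q-1}∘⋯∘M_p): M ≅ I[1,1], I[1,2], I[1,4], I[3,3]^3.
μ_θ-semistable layers: μ^(1)=23; μ^(2)=18; μ^(3)=13; μ^(4)=3; μ^(5)=-27

((1, 0, 0, 0); (1, 1, 0, 0); (0, 0, 0, 1); (1, 1, 1, 0); (0, 0, 3, 0))


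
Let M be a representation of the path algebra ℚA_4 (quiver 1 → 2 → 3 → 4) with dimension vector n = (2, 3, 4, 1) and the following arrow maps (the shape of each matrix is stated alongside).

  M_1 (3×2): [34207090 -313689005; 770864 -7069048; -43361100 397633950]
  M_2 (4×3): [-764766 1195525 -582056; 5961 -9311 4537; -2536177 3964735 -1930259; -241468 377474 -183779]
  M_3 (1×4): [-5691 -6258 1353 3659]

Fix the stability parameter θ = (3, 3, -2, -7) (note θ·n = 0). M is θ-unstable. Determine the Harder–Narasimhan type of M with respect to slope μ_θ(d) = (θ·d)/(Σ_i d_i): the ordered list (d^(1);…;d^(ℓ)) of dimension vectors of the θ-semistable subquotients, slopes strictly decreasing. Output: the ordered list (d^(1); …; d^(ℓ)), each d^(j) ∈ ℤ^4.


Interval decomposition of M: I[1,1], I[1,4], I[2,3]^2, I[3,3].
HN type (ℓ=4): μ^(1)=3; μ^(2)=1/2; μ^(3)=-3/4; μ^(4)=-2

((1, 0, 0, 0); (0, 2, 2, 0); (1, 1, 1, 1); (0, 0, 1, 0))


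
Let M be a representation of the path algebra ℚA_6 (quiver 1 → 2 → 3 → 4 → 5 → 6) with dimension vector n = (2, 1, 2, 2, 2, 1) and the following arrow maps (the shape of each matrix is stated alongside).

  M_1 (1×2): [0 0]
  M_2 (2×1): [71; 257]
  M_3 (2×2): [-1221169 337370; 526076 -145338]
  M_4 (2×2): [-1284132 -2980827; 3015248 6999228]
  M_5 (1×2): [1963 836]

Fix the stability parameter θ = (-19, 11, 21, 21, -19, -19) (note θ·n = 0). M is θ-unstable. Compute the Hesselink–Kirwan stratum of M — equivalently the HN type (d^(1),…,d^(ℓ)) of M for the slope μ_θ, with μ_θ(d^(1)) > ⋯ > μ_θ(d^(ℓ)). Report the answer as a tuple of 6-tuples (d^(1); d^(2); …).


Interval decomposition of M: I[1,1]^2, I[2,6], I[3,4], I[5,5].
HN type (ℓ=3): μ^(1)=21; μ^(2)=3; μ^(3)=-19

((0, 0, 1, 1, 0, 0); (0, 1, 1, 1, 1, 1); (2, 0, 0, 0, 1, 0))


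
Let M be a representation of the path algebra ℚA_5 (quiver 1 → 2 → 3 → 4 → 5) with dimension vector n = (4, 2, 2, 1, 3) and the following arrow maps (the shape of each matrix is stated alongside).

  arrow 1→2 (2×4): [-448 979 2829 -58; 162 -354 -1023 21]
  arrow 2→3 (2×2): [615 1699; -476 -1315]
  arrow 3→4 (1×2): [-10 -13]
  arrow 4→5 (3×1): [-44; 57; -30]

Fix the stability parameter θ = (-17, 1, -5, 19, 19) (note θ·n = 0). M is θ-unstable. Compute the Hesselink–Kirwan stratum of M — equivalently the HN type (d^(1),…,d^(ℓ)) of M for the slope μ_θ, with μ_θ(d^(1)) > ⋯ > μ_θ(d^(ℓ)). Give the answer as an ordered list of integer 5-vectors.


Via rank(M_{q-1}∘⋯∘M_p): M ≅ I[1,1]^2, I[1,3], I[1,5], I[5,5]^2.
μ_θ-semistable layers: μ^(1)=19; μ^(2)=-2; μ^(3)=-17

((0, 0, 0, 1, 3); (0, 2, 2, 0, 0); (4, 0, 0, 0, 0))


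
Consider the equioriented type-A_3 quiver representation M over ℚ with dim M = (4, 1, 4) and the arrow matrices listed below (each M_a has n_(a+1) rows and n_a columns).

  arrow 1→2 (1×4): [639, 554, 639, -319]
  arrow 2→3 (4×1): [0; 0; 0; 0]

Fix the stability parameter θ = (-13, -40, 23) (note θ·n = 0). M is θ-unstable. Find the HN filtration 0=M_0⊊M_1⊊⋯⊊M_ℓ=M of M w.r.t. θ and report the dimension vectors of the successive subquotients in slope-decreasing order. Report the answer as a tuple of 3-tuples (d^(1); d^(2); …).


Barcode: M ≅ I[1,1]^3, I[1,2], I[3,3]^4. HN layers by μ_θ (3 steps, strictly decreasing):
  μ^(1)=23; μ^(2)=-13; μ^(3)=-53/2

((0, 0, 4); (3, 0, 0); (1, 1, 0))


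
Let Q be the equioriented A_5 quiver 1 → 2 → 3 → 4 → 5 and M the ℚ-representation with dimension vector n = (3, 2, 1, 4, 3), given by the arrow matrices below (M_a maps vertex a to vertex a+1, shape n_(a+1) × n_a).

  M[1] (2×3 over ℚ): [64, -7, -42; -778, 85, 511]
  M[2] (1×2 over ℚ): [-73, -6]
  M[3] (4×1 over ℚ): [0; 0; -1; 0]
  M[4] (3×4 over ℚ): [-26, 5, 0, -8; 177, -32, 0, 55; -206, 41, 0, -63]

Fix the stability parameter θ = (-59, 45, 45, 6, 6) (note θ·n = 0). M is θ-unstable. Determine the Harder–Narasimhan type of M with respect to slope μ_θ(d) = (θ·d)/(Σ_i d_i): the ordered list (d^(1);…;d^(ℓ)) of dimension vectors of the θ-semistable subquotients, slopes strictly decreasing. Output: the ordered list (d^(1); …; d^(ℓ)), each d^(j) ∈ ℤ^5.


Via rank(M_{q-1}∘⋯∘M_p): M ≅ I[1,1], I[1,2], I[1,4], I[4,5]^3.
μ_θ-semistable layers: μ^(1)=45; μ^(2)=32; μ^(3)=6; μ^(4)=-59

((0, 1, 0, 0, 0); (0, 1, 1, 1, 0); (0, 0, 0, 3, 3); (3, 0, 0, 0, 0))


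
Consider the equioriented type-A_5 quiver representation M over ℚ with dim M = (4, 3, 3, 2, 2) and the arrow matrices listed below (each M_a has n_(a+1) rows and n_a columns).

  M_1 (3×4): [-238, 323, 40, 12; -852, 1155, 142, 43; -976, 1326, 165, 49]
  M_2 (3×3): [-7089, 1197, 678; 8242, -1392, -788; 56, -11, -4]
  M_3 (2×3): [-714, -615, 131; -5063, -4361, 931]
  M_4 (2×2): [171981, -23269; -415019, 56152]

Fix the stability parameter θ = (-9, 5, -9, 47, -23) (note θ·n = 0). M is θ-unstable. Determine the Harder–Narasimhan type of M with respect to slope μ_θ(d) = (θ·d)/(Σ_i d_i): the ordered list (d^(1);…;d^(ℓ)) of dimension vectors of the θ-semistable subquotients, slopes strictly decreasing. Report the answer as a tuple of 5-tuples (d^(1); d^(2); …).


Barcode: M ≅ I[1,1], I[1,2], I[1,5]^2, I[3,3]. HN layers by μ_θ (4 steps, strictly decreasing):
  μ^(1)=12; μ^(2)=5; μ^(3)=-2; μ^(4)=-9

((0, 0, 0, 2, 2); (0, 1, 0, 0, 0); (0, 2, 2, 0, 0); (4, 0, 1, 0, 0))


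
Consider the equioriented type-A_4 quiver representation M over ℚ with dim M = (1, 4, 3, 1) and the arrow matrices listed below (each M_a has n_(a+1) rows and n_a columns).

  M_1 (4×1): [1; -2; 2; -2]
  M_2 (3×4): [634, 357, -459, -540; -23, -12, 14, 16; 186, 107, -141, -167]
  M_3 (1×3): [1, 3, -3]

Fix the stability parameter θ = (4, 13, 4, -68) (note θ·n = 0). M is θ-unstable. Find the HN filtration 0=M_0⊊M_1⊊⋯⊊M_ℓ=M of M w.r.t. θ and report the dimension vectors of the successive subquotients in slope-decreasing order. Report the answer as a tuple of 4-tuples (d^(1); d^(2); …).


Barcode: M ≅ I[1,4], I[2,2], I[2,3]^2. HN layers by μ_θ (3 steps, strictly decreasing):
  μ^(1)=13; μ^(2)=17/2; μ^(3)=-47/4

((0, 1, 0, 0); (0, 2, 2, 0); (1, 1, 1, 1))


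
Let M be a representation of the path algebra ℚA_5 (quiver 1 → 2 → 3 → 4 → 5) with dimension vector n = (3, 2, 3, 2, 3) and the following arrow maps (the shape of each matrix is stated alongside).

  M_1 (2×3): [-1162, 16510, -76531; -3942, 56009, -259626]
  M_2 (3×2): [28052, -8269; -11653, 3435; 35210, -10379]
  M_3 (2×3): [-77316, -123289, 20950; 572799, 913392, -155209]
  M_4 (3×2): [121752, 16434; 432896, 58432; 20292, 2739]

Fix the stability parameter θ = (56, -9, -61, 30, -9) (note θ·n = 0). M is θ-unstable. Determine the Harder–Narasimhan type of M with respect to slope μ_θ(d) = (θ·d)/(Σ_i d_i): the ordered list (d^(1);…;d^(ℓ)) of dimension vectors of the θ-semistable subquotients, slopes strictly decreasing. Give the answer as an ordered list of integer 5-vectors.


Interval decomposition of M: I[1,1], I[1,4], I[1,5], I[3,3], I[5,5]^2.
HN type (ℓ=6): μ^(1)=56; μ^(2)=30; μ^(3)=21/2; μ^(4)=-14/3; μ^(5)=-9; μ^(6)=-61

((1, 0, 0, 0, 0); (0, 0, 0, 1, 0); (0, 0, 0, 1, 1); (2, 2, 2, 0, 0); (0, 0, 0, 0, 2); (0, 0, 1, 0, 0))


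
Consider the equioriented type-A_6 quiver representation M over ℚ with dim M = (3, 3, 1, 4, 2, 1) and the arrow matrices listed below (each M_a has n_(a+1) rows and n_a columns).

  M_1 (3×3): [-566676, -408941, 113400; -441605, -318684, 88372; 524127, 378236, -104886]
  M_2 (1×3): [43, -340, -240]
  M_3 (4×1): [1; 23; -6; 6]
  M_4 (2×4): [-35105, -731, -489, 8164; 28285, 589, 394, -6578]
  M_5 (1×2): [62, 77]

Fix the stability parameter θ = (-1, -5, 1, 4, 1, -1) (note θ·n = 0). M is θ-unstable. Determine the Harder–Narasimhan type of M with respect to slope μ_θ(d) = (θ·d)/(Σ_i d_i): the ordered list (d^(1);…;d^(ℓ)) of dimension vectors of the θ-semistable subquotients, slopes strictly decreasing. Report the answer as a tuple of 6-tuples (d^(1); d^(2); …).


Interval decomposition of M: I[1,2]^2, I[1,4], I[4,4], I[4,5], I[4,6].
HN type (ℓ=5): μ^(1)=4; μ^(2)=5/2; μ^(3)=4/3; μ^(4)=1; μ^(5)=-3

((0, 0, 0, 2, 0, 0); (0, 0, 0, 1, 1, 0); (0, 0, 0, 1, 1, 1); (0, 0, 1, 0, 0, 0); (3, 3, 0, 0, 0, 0))


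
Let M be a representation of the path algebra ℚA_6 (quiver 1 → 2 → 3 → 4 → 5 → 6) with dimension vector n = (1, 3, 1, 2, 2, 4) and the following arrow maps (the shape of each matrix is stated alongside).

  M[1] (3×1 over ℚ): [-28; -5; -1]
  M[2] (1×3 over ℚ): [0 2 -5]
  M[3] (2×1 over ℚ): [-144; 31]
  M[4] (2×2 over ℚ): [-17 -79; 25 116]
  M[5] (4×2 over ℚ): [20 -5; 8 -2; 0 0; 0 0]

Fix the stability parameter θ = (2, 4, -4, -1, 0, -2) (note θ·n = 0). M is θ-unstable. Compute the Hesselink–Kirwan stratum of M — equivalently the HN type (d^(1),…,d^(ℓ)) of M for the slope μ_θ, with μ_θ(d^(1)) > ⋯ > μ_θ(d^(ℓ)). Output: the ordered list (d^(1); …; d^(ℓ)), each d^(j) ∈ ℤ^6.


Barcode: M ≅ I[1,5], I[2,2]^2, I[4,6], I[6,6]^3. HN layers by μ_θ (4 steps, strictly decreasing):
  μ^(1)=4; μ^(2)=1/5; μ^(3)=-1; μ^(4)=-2

((0, 2, 0, 0, 0, 0); (1, 1, 1, 1, 1, 0); (0, 0, 0, 1, 1, 1); (0, 0, 0, 0, 0, 3))
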